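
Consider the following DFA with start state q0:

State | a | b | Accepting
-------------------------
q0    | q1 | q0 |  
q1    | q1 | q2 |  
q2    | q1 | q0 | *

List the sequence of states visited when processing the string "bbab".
q0 → q0 → q0 → q1 → q2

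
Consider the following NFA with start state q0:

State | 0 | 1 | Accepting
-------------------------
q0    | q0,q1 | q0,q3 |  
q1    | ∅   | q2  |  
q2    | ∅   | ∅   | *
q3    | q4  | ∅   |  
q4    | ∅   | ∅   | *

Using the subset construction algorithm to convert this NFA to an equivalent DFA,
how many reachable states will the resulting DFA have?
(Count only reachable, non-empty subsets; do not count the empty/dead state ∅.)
Start subset: {q0}
{q0}: on 0 → {q0, q1}, on 1 → {q0, q3}
{q0, q1}: on 0 → {q0, q1}, on 1 → {q0, q2, q3}
{q0, q3}: on 0 → {q0, q1, q4}, on 1 → {q0, q3}
{q0, q2, q3}: on 0 → {q0, q1, q4}, on 1 → {q0, q3}
{q0, q1, q4}: on 0 → {q0, q1}, on 1 → {q0, q2, q3}
Reachable non-empty subsets: {q0}, {q0, q1}, {q0, q3}, {q0, q2, q3}, {q0, q1, q4} — 5 in total.

Final answer: 5 states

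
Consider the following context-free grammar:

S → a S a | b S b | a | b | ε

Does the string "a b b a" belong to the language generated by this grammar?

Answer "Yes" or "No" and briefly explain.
A derivation exists: S ⇒ a S a ⇒ a b S b a ⇒ a b b a (using S → a S a, S → b S b, then S → ε).

Final answer: Yes - a valid derivation exists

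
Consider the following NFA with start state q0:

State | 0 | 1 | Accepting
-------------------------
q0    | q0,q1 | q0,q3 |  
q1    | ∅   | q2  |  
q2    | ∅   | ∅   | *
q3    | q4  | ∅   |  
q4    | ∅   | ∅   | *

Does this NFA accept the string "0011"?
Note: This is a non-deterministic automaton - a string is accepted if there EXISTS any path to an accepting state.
Track the set of states the NFA could be in: start {q0}
Read '0': {q0} → {q0, q1}
Read '0': {q0, q1} → {q0, q1}
Read '1': {q0, q1} → {q0, q2, q3}
Read '1': {q0, q2, q3} → {q0, q3}
Final set {q0, q3} contains no accepting state → rejected.

Final answer: No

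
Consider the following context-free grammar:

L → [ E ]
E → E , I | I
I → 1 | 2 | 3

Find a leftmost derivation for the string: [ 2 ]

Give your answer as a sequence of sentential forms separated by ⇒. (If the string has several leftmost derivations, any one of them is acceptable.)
Start with L.
Step 1: the leftmost non-terminal is L; apply L → [ E ]:  [ E ]
Step 2: the leftmost non-terminal is E; apply E → I:  [ I ]
Step 3: the leftmost non-terminal is I; apply I → 2:  [ 2 ]

Final answer: L ⇒ [ E ] ⇒ [ I ] ⇒ [ 2 ]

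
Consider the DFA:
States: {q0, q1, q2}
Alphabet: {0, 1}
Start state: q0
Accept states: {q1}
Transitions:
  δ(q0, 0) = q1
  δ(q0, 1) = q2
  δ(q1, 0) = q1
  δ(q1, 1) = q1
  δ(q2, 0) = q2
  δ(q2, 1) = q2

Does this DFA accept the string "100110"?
Processing string "100110":
  q0 --1--> q2
  q2 --0--> q2
  q2 --0--> q2
  q2 --1--> q2
  q2 --1--> q2
  q2 --0--> q2
Final state: q2
Accept states: {q1}
q2 is not an accept state, so the string is rejected.

Final answer: No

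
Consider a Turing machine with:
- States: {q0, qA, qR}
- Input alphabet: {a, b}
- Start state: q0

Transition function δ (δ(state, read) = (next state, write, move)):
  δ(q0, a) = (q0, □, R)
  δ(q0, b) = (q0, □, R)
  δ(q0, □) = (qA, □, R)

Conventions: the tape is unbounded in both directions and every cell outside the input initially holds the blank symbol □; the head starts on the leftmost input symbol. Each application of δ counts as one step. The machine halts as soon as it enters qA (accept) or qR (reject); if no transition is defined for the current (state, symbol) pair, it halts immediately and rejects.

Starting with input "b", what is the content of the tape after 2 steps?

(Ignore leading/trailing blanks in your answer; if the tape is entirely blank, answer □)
Step 0: [q0]b (head at position 0)
Step 1: δ(q0, b) = (q0, □, R)  ⊢  □[q0]□ (head at position 1)
Step 2: δ(q0, □) = (qA, □, R)  ⊢  □□[qA]□ (head at position 2)
Tape after 2 steps (ignoring surrounding blanks): □

Final answer: Tape: □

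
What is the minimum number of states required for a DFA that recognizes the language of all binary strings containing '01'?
Language: binary strings containing '01'
Lower bound (Myhill–Nerode): the prefixes ε, 0, 01 are pairwise distinguishable:
  ε vs 01: suffix ε distinguishes them (ε is rejected, 01 is accepted)
  0 vs 01: suffix ε distinguishes them (0 is rejected, 01 is accepted)
  ε vs 0: suffix 1 distinguishes them (ε·1 = 1 is rejected, 0·1 = 01 is accepted)
So any DFA needs at least 3 states.
Upper bound: a DFA with 3 states exists (one state per class above: 'no progress', 'last symbol 0', and 'seen 01' (accepting sink)).
Minimum states: 3

Final answer: 3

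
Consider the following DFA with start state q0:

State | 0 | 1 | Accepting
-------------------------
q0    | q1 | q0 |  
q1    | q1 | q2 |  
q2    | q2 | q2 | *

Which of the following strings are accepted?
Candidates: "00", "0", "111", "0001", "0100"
"00": q0 → q1 → q1; q1 is not accepting → rejected
"0": q0 → q1; q1 is not accepting → rejected
"111": q0 → q0 → q0 → q0; q0 is not accepting → rejected
"0001": q0 → q1 → q1 → q1 → q2; q2 is accepting → accepted
"0100": q0 → q1 → q2 → q2 → q2; q2 is accepting → accepted

Final answer: "0001", "0100"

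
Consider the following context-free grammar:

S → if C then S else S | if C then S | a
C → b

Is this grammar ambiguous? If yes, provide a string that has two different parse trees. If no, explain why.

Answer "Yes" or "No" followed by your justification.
The 'dangling else' can attach to either if. Two leftmost derivations of  if b then if b then a else a:
  (1) S ⇒ if C then S else S ⇒ if b then S else S ⇒ if b then if C then S else S ⇒ if b then if b then S else S ⇒ if b then if b then a else S ⇒ if b then if b then a else a   (else belongs to the outer if)
  (2) S ⇒ if C then S ⇒ if b then S ⇒ if b then if C then S else S ⇒ if b then if b then S else S ⇒ if b then if b then a else S ⇒ if b then if b then a else a   (else belongs to the inner if)
Two distinct parse trees for the same string, so the grammar is ambiguous.

Final answer: Yes - the string 'if b then if b then a else a' has two distinct leftmost derivations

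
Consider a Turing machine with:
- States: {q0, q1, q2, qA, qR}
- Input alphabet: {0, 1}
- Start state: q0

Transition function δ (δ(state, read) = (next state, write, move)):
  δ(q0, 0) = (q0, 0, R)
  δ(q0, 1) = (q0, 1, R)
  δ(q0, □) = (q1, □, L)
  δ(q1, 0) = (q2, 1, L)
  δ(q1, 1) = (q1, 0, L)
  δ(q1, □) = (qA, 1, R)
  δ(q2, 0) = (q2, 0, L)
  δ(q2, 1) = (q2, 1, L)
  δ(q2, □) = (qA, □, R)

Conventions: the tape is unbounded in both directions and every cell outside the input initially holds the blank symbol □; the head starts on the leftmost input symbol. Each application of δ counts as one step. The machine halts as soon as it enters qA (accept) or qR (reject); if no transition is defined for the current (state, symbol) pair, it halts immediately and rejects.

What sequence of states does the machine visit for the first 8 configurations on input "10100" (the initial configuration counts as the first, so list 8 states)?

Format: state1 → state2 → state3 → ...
Step 0: [q0]10100 (head at position 0)
Step 1: δ(q0, 1) = (q0, 1, R)  ⊢  1[q0]0100 (head at position 1)
Step 2: δ(q0, 0) = (q0, 0, R)  ⊢  10[q0]100 (head at position 2)
Step 3: δ(q0, 1) = (q0, 1, R)  ⊢  101[q0]00 (head at position 3)
Step 4: δ(q0, 0) = (q0, 0, R)  ⊢  1010[q0]0 (head at position 4)
Step 5: δ(q0, 0) = (q0, 0, R)  ⊢  10100[q0]□ (head at position 5)
Step 6: δ(q0, □) = (q1, □, L)  ⊢  1010[q1]0□ (head at position 4)
Step 7: δ(q1, 0) = (q2, 1, L)  ⊢  101[q2]01□ (head at position 3)
Reading off the states of these 8 configurations: q0 → q0 → q0 → q0 → q0 → q0 → q1 → q2

Final answer: q0 → q0 → q0 → q0 → q0 → q0 → q1 → q2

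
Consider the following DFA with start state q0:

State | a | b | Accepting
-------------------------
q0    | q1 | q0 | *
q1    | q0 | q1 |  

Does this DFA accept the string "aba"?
Start in q0.
Read 'a': q0 → q1
Read 'b': q1 → q1
Read 'a': q1 → q0
Final state q0 is accepting, so the string is accepted.

Final answer: Yes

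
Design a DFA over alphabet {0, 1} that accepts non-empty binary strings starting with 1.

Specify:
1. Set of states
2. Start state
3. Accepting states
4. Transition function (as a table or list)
One valid DFA (any DFA recognizing the same language is acceptable):
States: {q0, q1, q2}
Start: q0
Accepting: {q1}
Transitions (accepting states marked with *):
State | 0 | 1 | Accepting
-------------------------
q0    | q2 | q1 |  
q1    | q1 | q1 | *
q2    | q2 | q2 |  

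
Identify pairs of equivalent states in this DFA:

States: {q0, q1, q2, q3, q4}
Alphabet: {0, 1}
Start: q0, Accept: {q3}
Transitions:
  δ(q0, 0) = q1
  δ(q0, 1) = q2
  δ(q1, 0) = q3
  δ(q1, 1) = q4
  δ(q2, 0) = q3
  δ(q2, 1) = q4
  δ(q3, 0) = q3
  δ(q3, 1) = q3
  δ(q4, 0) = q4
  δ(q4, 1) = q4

Using the table-filling algorithm:
Round 0 – mark pairs where exactly one state is accepting: (q0,q3), (q1,q3), (q2,q3), (q3,q4)
Round 1 – newly marked: (q0,q1) [on 0: q1 vs q3, already marked]; (q0,q2) [on 0: q1 vs q3, already marked]; (q1,q4) [on 0: q3 vs q4, already marked]; (q2,q4) [on 0: q3 vs q4, already marked]
Round 2 – newly marked: (q0,q4) [on 0: q1 vs q4, already marked]
No further pairs can be marked.
(q1, q2) unmarked: δ(q1,0)=q3, δ(q2,0)=q3; δ(q1,1)=q4, δ(q2,1)=q4 → equivalent
Equivalent pairs: (q1, q2)

Final answer: Equivalent pairs: (q1, q2)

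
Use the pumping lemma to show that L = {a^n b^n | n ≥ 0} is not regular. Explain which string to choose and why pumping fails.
Language: L = {a^n b^n | n ≥ 0} (equal numbers of a's followed by b's)
Step 1: Assume for contradiction that L is regular, with pumping length p.
Step 2: Choose s = a^p b^p. Then s ∈ L (it has p a's followed by p b's) and |s| ≥ p.
Step 3: Consider any decomposition s = xyz with |xy| ≤ p and |y| > 0. Since |xy| ≤ p and the first p symbols of s are all a's, y = a^k for some k with 1 ≤ k ≤ p.
Step 4: Pumping up (i = 2): xy²z = a^(p+k) b^p, which has more a's than b's, so xy²z ∉ L.
This contradicts the pumping lemma, so L is not regular.

Final answer: Choose s = a^p b^p. Since |xy| ≤ p, y = a^k with k ≥ 1. Then xy²z = a^(p+k) b^p ∉ L.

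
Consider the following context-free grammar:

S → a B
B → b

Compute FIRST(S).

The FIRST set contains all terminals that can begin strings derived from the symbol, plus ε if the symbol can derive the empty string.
S has the single production S → a B, whose right-hand side begins with the terminal a. So FIRST(S) = {a}.

Final answer: {a}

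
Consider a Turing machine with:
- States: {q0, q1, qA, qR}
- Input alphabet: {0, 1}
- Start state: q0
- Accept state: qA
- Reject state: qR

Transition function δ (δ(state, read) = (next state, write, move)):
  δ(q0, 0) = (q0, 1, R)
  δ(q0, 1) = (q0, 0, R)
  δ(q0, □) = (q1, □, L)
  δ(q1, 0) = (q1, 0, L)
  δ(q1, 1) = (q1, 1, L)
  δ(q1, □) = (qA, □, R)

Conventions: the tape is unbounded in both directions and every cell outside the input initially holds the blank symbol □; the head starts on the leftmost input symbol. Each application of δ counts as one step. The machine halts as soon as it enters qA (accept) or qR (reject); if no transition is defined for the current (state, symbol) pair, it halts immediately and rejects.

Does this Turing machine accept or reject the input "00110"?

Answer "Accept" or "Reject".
Step 0: [q0]00110 (head at position 0)
Step 1: δ(q0, 0) = (q0, 1, R)  ⊢  1[q0]0110 (head at position 1)
Step 2: δ(q0, 0) = (q0, 1, R)  ⊢  11[q0]110 (head at position 2)
Step 3: δ(q0, 1) = (q0, 0, R)  ⊢  110[q0]10 (head at position 3)
Step 4: δ(q0, 1) = (q0, 0, R)  ⊢  1100[q0]0 (head at position 4)
Step 5: δ(q0, 0) = (q0, 1, R)  ⊢  11001[q0]□ (head at position 5)
Step 6: δ(q0, □) = (q1, □, L)  ⊢  1100[q1]1□ (head at position 4)
Step 7: δ(q1, 1) = (q1, 1, L)  ⊢  110[q1]01□ (head at position 3)
Step 8: δ(q1, 0) = (q1, 0, L)  ⊢  11[q1]001□ (head at position 2)
Step 9: δ(q1, 0) = (q1, 0, L)  ⊢  1[q1]1001□ (head at position 1)
Step 10: δ(q1, 1) = (q1, 1, L)  ⊢  [q1]11001□ (head at position 0)
Step 11: δ(q1, 1) = (q1, 1, L)  ⊢  [q1]□11001□ (head at position -1)
Step 12: δ(q1, □) = (qA, □, R)  ⊢  □[qA]11001□ (head at position 0)
The machine is in qA, so it halts and accepts.

Final answer: Accept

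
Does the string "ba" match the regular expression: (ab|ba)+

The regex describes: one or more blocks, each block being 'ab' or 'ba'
Yes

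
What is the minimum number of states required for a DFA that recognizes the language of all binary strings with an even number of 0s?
Language: binary strings with an even number of 0s
Lower bound (Myhill–Nerode): the prefixes ε, 0 are pairwise distinguishable:
  ε vs 0: suffix ε distinguishes them (ε has zero 0s (accepted), 0 has one 0 (rejected))
So any DFA needs at least 2 states.
Upper bound: a DFA with 2 states exists (one state per class above).
Minimum states: 2

Final answer: 2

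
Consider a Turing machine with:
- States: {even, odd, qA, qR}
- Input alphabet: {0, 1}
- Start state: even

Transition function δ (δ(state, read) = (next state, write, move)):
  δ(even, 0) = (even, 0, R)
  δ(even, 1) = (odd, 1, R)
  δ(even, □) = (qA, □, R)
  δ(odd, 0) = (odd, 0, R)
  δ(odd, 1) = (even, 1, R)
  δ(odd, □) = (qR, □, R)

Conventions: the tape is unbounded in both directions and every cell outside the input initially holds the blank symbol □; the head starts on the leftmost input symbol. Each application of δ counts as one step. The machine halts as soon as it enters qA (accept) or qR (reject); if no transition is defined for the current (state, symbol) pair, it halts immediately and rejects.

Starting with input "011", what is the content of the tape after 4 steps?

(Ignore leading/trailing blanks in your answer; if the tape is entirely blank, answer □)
Step 0: [even]011 (head at position 0)
Step 1: δ(even, 0) = (even, 0, R)  ⊢  0[even]11 (head at position 1)
Step 2: δ(even, 1) = (odd, 1, R)  ⊢  01[odd]1 (head at position 2)
Step 3: δ(odd, 1) = (even, 1, R)  ⊢  011[even]□ (head at position 3)
Step 4: δ(even, □) = (qA, □, R)  ⊢  011□[qA]□ (head at position 4)
Tape after 4 steps (ignoring surrounding blanks): 011

Final answer: Tape: 011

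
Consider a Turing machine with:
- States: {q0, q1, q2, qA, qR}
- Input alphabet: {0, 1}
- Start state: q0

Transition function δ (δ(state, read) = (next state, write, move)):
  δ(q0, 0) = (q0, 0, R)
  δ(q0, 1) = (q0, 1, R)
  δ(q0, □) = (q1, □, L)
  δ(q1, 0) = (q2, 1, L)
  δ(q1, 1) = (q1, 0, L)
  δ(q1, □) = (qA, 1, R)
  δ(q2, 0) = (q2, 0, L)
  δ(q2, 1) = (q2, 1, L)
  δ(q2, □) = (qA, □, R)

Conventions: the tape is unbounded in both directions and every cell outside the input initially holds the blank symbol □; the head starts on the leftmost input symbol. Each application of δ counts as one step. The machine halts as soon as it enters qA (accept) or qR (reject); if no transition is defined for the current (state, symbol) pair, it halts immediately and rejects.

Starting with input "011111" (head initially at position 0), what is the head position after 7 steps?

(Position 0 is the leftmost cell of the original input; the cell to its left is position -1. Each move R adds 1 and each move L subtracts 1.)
Step 0: [q0]011111 (head at position 0)
Step 1: δ(q0, 0) = (q0, 0, R)  ⊢  0[q0]11111 (head at position 1)
Step 2: δ(q0, 1) = (q0, 1, R)  ⊢  01[q0]1111 (head at position 2)
Step 3: δ(q0, 1) = (q0, 1, R)  ⊢  011[q0]111 (head at position 3)
Step 4: δ(q0, 1) = (q0, 1, R)  ⊢  0111[q0]11 (head at position 4)
Step 5: δ(q0, 1) = (q0, 1, R)  ⊢  01111[q0]1 (head at position 5)
Step 6: δ(q0, 1) = (q0, 1, R)  ⊢  011111[q0]□ (head at position 6)
Step 7: δ(q0, □) = (q1, □, L)  ⊢  01111[q1]1□ (head at position 5)
Head position after 7 steps: 5

Final answer: Position 5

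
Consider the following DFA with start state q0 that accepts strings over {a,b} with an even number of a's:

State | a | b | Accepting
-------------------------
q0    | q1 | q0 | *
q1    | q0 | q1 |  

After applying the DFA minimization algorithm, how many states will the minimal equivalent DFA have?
All 2 states are reachable from q0, so none can be removed as unreachable.
Table-filling: first mark every (accepting, non-accepting) pair as distinguishable (accepting: {q0}; non-accepting: {q1}).
Every pair of states is distinguishable, so the DFA is already minimal.
Equivalence classes: {q0}, {q1} → 2 states.

Final answer: 2 states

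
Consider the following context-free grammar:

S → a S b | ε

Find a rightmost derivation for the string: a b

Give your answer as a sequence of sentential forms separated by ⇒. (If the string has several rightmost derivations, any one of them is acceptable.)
Start with S.
Step 1: the rightmost non-terminal is S; apply S → a S b:  a S b
Step 2: the rightmost non-terminal is S; apply S → ε:  a b

Final answer: S ⇒ a S b ⇒ a b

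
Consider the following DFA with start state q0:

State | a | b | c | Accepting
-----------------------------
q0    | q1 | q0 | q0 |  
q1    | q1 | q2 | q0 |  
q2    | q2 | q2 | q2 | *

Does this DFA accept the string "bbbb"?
Start in q0.
Read 'b': q0 → q0
Read 'b': q0 → q0
Read 'b': q0 → q0
Read 'b': q0 → q0
Final state q0 is not accepting, so the string is rejected.

Final answer: No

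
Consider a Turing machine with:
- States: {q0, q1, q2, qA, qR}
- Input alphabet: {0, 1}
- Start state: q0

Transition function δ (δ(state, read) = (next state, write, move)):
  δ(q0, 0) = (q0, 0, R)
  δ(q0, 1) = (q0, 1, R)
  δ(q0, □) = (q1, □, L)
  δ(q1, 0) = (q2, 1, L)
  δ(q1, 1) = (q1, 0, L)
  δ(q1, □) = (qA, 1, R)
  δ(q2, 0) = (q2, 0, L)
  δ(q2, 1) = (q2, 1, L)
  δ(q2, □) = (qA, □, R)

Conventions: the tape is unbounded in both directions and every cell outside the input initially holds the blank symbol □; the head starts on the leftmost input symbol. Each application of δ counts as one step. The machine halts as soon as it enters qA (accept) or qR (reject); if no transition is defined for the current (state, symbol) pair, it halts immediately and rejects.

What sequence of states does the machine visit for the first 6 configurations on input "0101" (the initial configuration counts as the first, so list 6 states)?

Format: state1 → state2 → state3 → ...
Step 0: [q0]0101 (head at position 0)
Step 1: δ(q0, 0) = (q0, 0, R)  ⊢  0[q0]101 (head at position 1)
Step 2: δ(q0, 1) = (q0, 1, R)  ⊢  01[q0]01 (head at position 2)
Step 3: δ(q0, 0) = (q0, 0, R)  ⊢  010[q0]1 (head at position 3)
Step 4: δ(q0, 1) = (q0, 1, R)  ⊢  0101[q0]□ (head at position 4)
Step 5: δ(q0, □) = (q1, □, L)  ⊢  010[q1]1□ (head at position 3)
Reading off the states of these 6 configurations: q0 → q0 → q0 → q0 → q0 → q1

Final answer: q0 → q0 → q0 → q0 → q0 → q1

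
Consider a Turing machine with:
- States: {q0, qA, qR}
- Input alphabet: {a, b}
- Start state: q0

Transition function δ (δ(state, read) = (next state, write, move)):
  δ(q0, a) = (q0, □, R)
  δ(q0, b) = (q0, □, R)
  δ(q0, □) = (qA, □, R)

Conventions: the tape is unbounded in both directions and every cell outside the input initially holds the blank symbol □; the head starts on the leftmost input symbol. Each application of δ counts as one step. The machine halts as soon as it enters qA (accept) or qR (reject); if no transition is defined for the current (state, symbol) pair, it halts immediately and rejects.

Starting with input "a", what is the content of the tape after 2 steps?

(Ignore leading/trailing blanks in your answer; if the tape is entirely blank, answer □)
Step 0: [q0]a (head at position 0)
Step 1: δ(q0, a) = (q0, □, R)  ⊢  □[q0]□ (head at position 1)
Step 2: δ(q0, □) = (qA, □, R)  ⊢  □□[qA]□ (head at position 2)
Tape after 2 steps (ignoring surrounding blanks): □

Final answer: Tape: □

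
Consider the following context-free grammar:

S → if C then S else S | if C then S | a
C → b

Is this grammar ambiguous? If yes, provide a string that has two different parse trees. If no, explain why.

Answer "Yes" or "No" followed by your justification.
The 'dangling else' can attach to either if. Two leftmost derivations of  if b then if b then a else a:
  (1) S ⇒ if C then S else S ⇒ if b then S else S ⇒ if b then if C then S else S ⇒ if b then if b then S else S ⇒ if b then if b then a else S ⇒ if b then if b then a else a   (else belongs to the outer if)
  (2) S ⇒ if C then S ⇒ if b then S ⇒ if b then if C then S else S ⇒ if b then if b then S else S ⇒ if b then if b then a else S ⇒ if b then if b then a else a   (else belongs to the inner if)
Two distinct parse trees for the same string, so the grammar is ambiguous.

Final answer: Yes - the string 'if b then if b then a else a' has two distinct leftmost derivations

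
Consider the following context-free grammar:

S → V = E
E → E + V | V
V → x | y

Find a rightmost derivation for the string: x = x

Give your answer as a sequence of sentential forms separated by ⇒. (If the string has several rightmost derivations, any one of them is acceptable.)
Start with S.
Step 1: the rightmost non-terminal is S; apply S → V = E:  V = E
Step 2: the rightmost non-terminal is E; apply E → V:  V = V
Step 3: the rightmost non-terminal is V; apply V → x:  V = x
Step 4: the rightmost non-terminal is V; apply V → x:  x = x

Final answer: S ⇒ V = E ⇒ V = V ⇒ V = x ⇒ x = x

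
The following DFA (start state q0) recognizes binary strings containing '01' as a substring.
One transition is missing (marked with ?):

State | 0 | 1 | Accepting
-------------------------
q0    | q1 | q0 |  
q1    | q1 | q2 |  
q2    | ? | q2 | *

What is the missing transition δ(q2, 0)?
q2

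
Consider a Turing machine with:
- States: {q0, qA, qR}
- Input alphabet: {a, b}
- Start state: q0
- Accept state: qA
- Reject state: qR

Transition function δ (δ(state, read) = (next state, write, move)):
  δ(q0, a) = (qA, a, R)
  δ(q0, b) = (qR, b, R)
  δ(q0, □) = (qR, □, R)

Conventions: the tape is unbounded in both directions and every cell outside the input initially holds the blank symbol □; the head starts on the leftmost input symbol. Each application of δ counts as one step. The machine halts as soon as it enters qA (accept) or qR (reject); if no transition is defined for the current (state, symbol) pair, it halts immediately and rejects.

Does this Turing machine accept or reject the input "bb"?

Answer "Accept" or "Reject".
Step 0: [q0]bb (head at position 0)
Step 1: δ(q0, b) = (qR, b, R)  ⊢  b[qR]b (head at position 1)
The machine is in qR, so it halts and rejects.

Final answer: Reject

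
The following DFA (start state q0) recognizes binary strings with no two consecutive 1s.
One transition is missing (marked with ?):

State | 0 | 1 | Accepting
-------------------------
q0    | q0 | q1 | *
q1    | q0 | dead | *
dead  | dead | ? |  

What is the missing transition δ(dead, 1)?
dead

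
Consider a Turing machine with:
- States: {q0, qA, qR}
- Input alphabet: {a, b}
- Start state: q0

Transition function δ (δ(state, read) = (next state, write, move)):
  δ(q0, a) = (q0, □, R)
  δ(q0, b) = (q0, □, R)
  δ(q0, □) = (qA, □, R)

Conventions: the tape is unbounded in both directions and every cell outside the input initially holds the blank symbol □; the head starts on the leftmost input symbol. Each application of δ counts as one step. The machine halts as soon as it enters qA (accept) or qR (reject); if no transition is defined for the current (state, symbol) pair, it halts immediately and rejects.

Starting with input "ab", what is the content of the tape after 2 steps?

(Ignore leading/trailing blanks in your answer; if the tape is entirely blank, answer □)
Step 0: [q0]ab (head at position 0)
Step 1: δ(q0, a) = (q0, □, R)  ⊢  □[q0]b (head at position 1)
Step 2: δ(q0, b) = (q0, □, R)  ⊢  □□[q0]□ (head at position 2)
Tape after 2 steps (ignoring surrounding blanks): □

Final answer: Tape: □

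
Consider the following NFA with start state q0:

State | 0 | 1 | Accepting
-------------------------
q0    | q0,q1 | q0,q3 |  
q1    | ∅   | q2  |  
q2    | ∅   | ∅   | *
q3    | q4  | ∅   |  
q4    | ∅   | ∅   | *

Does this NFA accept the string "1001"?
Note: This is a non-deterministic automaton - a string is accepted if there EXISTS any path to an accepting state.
Track the set of states the NFA could be in: start {q0}
Read '1': {q0} → {q0, q3}
Read '0': {q0, q3} → {q0, q1, q4}
Read '0': {q0, q1, q4} → {q0, q1}
Read '1': {q0, q1} → {q0, q2, q3}
Final set {q0, q2, q3} contains accepting state(s) {q2} → accepted.

Final answer: Yes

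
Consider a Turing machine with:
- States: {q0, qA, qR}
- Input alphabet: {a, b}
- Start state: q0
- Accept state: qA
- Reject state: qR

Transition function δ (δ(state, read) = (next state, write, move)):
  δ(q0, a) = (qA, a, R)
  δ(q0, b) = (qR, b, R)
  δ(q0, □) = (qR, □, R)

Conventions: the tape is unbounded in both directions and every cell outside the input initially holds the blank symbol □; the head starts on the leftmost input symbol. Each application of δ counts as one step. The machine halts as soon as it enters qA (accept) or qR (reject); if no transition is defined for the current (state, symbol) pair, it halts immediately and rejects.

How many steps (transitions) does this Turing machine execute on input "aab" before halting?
Step 0: [q0]aab (head at position 0)
Step 1: δ(q0, a) = (qA, a, R)  ⊢  a[qA]ab (head at position 1)
The machine is in qA, so it halts and accepts.
Number of transitions executed: 1.

Final answer: 1 steps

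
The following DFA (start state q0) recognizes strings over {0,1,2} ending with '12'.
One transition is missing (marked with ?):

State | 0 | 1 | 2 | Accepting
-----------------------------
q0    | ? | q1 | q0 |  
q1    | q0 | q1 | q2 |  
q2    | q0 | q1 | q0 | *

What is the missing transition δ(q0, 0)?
q0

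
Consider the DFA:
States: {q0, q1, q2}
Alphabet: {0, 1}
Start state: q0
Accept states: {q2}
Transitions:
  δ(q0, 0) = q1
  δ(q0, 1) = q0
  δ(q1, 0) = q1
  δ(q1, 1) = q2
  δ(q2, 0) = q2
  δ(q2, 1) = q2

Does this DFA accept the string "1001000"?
Processing string "1001000":
  q0 --1--> q0
  q0 --0--> q1
  q1 --0--> q1
  q1 --1--> q2
  q2 --0--> q2
  q2 --0--> q2
  q2 --0--> q2
Final state: q2
Accept states: {q2}
q2 is an accept state, so the string is accepted.

Final answer: Yes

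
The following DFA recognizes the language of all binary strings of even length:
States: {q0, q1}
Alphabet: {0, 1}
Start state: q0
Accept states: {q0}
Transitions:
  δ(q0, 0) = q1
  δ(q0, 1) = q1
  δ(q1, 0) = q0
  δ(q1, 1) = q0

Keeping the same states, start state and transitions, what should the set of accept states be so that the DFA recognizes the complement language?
The DFA is complete (every state has a transition on every symbol), so the complement
is recognized by the same DFA with accepting and non-accepting states swapped.
Original accept states: {q0}
Complement accept states = All states - Original accept states
= {q0, q1} - {q0}
= {q1}
Complement language: strings of ODD length

Final answer: {q1}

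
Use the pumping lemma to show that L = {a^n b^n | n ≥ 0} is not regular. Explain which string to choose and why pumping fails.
Language: L = {a^n b^n | n ≥ 0} (equal numbers of a's followed by b's)
Step 1: Assume for contradiction that L is regular, with pumping length p.
Step 2: Choose s = a^p b^p. Then s ∈ L (it has p a's followed by p b's) and |s| ≥ p.
Step 3: Consider any decomposition s = xyz with |xy| ≤ p and |y| > 0. Since |xy| ≤ p and the first p symbols of s are all a's, y = a^k for some k with 1 ≤ k ≤ p.
Step 4: Pumping up (i = 2): xy²z = a^(p+k) b^p, which has more a's than b's, so xy²z ∉ L.
This contradicts the pumping lemma, so L is not regular.

Final answer: Choose s = a^p b^p. Since |xy| ≤ p, y = a^k with k ≥ 1. Then xy²z = a^(p+k) b^p ∉ L.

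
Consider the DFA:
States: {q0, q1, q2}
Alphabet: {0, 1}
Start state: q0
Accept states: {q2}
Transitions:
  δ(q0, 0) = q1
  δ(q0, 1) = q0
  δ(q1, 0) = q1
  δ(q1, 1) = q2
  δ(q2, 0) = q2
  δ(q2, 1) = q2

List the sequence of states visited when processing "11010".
Starting at q0
Read '1': q0 -> q0
Read '1': q0 -> q0
Read '0': q0 -> q1
Read '1': q1 -> q2
Read '0': q2 -> q2

Final answer: q0 -> q0 -> q0 -> q1 -> q2 -> q2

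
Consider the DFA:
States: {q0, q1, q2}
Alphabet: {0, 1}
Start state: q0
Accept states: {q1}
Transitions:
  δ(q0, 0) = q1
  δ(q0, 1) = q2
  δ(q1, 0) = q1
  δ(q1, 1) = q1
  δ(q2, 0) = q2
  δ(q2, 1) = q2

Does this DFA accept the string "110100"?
Processing string "110100":
  q0 --1--> q2
  q2 --1--> q2
  q2 --0--> q2
  q2 --1--> q2
  q2 --0--> q2
  q2 --0--> q2
Final state: q2
Accept states: {q1}
q2 is not an accept state, so the string is rejected.

Final answer: No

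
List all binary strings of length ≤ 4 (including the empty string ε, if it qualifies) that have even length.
Checking every binary string of length 0 to 4:
  Length 0: accepted: ε | rejected: (none)
  Length 1: accepted: (none) | rejected: 0, 1
  Length 2: accepted: 00, 01, 10, 11 | rejected: (none)
  Length 3: accepted: (none) | rejected: 000, 001, 010, 011, 100, 101, 110, 111
  Length 4: accepted: 0000, 0001, 0010, 0011, 0100, 0101, 0110, 0111, 1000, 1001, 1010, 1011, 1100, 1101, 1110, 1111 | rejected: (none)
Total: 21 string(s).

Final answer: ε, 00, 01, 10, 11, 0000, 0001, 0010, 0011, 0100, 0101, 0110, 0111, 1000, 1001, 1010, 1011, 1100, 1101, 1110, 1111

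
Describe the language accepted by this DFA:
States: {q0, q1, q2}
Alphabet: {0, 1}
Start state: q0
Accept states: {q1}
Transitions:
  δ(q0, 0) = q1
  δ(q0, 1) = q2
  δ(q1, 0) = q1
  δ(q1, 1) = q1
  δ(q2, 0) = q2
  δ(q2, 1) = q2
Analyzing the DFA structure:
Start state: q0
Accept states: {q1}
Interpreting what each state remembers (checking against the transitions):
  q0: nothing has been read yet
  q1: the first symbol was 0
  q2: the first symbol was 1 (trap state)
  δ(q0, 0): in q0 (nothing has been read yet), after reading 0 we have: the first symbol was 0 → q1
  δ(q0, 1): in q0 (nothing has been read yet), after reading 1 we have: the first symbol was 1 (trap state) → q2
  δ(q1, 0): in q1 (the first symbol was 0), after reading 0 we have: the first symbol was 0 → q1
  δ(q1, 1): in q1 (the first symbol was 0), after reading 1 we have: the first symbol was 0 → q1
  δ(q2, 0): in q2 (the first symbol was 1 (trap state)), after reading 0 we have: the first symbol was 1 (trap state) → q2
  δ(q2, 1): in q2 (the first symbol was 1 (trap state)), after reading 1 we have: the first symbol was 1 (trap state) → q2
A string is accepted iff it ends in {q1}, i.e. the first symbol was 0.
Language: All binary strings starting with 0

Final answer: All binary strings starting with 0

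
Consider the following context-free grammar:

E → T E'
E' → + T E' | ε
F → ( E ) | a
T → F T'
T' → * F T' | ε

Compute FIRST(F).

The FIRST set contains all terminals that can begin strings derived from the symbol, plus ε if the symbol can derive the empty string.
FIRST(F): F → ( E ) contributes '(' and F → a contributes 'a', so FIRST(F) = {(, a}. F is not nullable.

Final answer: {(, a}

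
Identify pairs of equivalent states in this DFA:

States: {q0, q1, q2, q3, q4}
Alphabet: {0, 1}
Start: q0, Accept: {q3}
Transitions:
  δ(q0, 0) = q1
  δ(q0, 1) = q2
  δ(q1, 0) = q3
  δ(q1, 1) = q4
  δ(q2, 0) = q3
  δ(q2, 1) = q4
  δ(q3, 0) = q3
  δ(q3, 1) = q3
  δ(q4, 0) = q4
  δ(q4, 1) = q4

Using the table-filling algorithm:
Round 0 – mark pairs where exactly one state is accepting: (q0,q3), (q1,q3), (q2,q3), (q3,q4)
Round 1 – newly marked: (q0,q1) [on 0: q1 vs q3, already marked]; (q0,q2) [on 0: q1 vs q3, already marked]; (q1,q4) [on 0: q3 vs q4, already marked]; (q2,q4) [on 0: q3 vs q4, already marked]
Round 2 – newly marked: (q0,q4) [on 0: q1 vs q4, already marked]
No further pairs can be marked.
(q1, q2) unmarked: δ(q1,0)=q3, δ(q2,0)=q3; δ(q1,1)=q4, δ(q2,1)=q4 → equivalent
Equivalent pairs: (q1, q2)

Final answer: Equivalent pairs: (q1, q2)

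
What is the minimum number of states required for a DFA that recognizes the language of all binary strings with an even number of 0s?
Language: binary strings with an even number of 0s
Lower bound (Myhill–Nerode): the prefixes ε, 0 are pairwise distinguishable:
  ε vs 0: suffix ε distinguishes them (ε has zero 0s (accepted), 0 has one 0 (rejected))
So any DFA needs at least 2 states.
Upper bound: a DFA with 2 states exists (one state per class above).
Minimum states: 2

Final answer: 2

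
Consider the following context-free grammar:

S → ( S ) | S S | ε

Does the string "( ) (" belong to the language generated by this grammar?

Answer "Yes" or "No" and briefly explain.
Each production adds parentheses only in matched pairs (S → ( S )) or none at all, so every derived string has equally many '(' and ')'. The string ( ) ( has two '(' and one ')', so it cannot be derived.

Final answer: No - no valid derivation exists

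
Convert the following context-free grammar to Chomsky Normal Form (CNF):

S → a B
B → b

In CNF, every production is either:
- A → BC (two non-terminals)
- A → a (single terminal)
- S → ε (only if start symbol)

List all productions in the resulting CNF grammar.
The grammar has no ε-productions or unit productions to eliminate.
S → a B has terminal a in a right-hand side of length ≥ 2: introduce T_a → a and use T_a in place of a.
B → b is already in CNF (single terminal) – keep it.
S → a B becomes S → T_a B.
Resulting CNF grammar (3 productions): T_a → a; B → b; S → T_a B

Final answer: T_a → a; B → b; S → T_a B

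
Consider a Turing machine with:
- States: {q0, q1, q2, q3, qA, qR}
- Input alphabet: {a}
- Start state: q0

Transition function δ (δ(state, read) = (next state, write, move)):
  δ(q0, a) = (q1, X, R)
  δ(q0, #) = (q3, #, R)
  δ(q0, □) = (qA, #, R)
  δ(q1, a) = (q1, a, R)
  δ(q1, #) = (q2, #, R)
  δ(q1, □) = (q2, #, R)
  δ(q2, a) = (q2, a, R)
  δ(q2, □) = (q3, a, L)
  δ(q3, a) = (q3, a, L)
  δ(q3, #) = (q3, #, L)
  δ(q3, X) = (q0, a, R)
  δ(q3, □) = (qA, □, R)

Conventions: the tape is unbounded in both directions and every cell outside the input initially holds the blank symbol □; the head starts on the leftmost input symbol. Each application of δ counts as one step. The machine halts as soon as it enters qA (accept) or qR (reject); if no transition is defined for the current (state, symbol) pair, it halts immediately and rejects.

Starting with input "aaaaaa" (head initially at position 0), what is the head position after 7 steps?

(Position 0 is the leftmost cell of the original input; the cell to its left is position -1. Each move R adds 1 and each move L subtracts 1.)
Step 0: [q0]aaaaaa (head at position 0)
Step 1: δ(q0, a) = (q1, X, R)  ⊢  X[q1]aaaaa (head at position 1)
Step 2: δ(q1, a) = (q1, a, R)  ⊢  Xa[q1]aaaa (head at position 2)
Step 3: δ(q1, a) = (q1, a, R)  ⊢  Xaa[q1]aaa (head at position 3)
Step 4: δ(q1, a) = (q1, a, R)  ⊢  Xaaa[q1]aa (head at position 4)
Step 5: δ(q1, a) = (q1, a, R)  ⊢  Xaaaa[q1]a (head at position 5)
Step 6: δ(q1, a) = (q1, a, R)  ⊢  Xaaaaa[q1]□ (head at position 6)
Step 7: δ(q1, □) = (q2, #, R)  ⊢  Xaaaaa#[q2]□ (head at position 7)
Head position after 7 steps: 7

Final answer: Position 7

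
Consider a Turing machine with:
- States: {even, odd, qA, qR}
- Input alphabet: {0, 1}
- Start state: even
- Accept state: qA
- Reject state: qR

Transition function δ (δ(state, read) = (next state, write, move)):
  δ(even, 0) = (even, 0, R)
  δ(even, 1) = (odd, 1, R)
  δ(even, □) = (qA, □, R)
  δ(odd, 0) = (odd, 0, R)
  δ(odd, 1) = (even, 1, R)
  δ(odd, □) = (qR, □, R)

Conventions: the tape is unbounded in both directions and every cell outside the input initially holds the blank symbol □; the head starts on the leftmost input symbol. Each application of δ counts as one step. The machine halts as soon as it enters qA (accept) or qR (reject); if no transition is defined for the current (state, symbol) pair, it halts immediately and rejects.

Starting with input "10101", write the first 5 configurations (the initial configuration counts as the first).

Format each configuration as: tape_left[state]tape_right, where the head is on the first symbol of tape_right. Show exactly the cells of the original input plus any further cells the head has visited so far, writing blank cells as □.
Step 0: [even]10101 (head at position 0)
Step 1: δ(even, 1) = (odd, 1, R)  ⊢  1[odd]0101 (head at position 1)
Step 2: δ(odd, 0) = (odd, 0, R)  ⊢  10[odd]101 (head at position 2)
Step 3: δ(odd, 1) = (even, 1, R)  ⊢  101[even]01 (head at position 3)
Step 4: δ(even, 0) = (even, 0, R)  ⊢  1010[even]1 (head at position 4)

Final answer: [even]10101 ⊢ 1[odd]0101 ⊢ 10[odd]101 ⊢ 101[even]01 ⊢ 1010[even]1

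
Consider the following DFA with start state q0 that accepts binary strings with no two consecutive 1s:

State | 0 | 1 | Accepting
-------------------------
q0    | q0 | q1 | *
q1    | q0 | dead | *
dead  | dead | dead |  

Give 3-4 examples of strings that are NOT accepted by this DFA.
Any strings that end in a non-accepting state work; for example:
"011": q0 → q0 → q1 → dead; dead is not accepting → rejected
"0111": q0 → q0 → q1 → dead → dead; dead is not accepting → rejected
"1011": q0 → q1 → q0 → q1 → dead; dead is not accepting → rejected
"1111": q0 → q1 → dead → dead → dead; dead is not accepting → rejected

Final answer: "011", "0111", "1011", "1111"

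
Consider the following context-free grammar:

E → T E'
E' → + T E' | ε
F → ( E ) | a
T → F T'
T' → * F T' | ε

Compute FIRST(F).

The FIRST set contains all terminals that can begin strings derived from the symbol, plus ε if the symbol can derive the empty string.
FIRST(F): F → ( E ) contributes '(' and F → a contributes 'a', so FIRST(F) = {(, a}. F is not nullable.

Final answer: {(, a}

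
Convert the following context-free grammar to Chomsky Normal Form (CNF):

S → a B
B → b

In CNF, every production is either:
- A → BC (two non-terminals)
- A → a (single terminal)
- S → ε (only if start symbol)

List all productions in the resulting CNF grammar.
The grammar has no ε-productions or unit productions to eliminate.
S → a B has terminal a in a right-hand side of length ≥ 2: introduce T_a → a and use T_a in place of a.
B → b is already in CNF (single terminal) – keep it.
S → a B becomes S → T_a B.
Resulting CNF grammar (3 productions): T_a → a; B → b; S → T_a B

Final answer: T_a → a; B → b; S → T_a B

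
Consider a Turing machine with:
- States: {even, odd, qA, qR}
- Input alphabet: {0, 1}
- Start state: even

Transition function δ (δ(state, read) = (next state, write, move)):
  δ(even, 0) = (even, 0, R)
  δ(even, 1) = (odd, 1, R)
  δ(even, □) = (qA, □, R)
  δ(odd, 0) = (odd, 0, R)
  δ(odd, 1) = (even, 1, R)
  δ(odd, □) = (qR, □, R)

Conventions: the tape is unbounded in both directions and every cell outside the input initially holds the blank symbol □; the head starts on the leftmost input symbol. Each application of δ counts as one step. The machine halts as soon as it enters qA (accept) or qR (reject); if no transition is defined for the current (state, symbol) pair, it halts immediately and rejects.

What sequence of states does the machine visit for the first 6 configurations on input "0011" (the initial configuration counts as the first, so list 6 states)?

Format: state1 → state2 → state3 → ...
Step 0: [even]0011 (head at position 0)
Step 1: δ(even, 0) = (even, 0, R)  ⊢  0[even]011 (head at position 1)
Step 2: δ(even, 0) = (even, 0, R)  ⊢  00[even]11 (head at position 2)
Step 3: δ(even, 1) = (odd, 1, R)  ⊢  001[odd]1 (head at position 3)
Step 4: δ(odd, 1) = (even, 1, R)  ⊢  0011[even]□ (head at position 4)
Step 5: δ(even, □) = (qA, □, R)  ⊢  0011□[qA]□ (head at position 5)
Reading off the states of these 6 configurations: even → even → even → odd → even → qA

Final answer: even → even → even → odd → even → qA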